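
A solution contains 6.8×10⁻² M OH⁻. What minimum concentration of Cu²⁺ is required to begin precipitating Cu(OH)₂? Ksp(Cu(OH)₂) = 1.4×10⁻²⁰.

3.0×10⁻¹⁸ M

Precipitation of each salt begins when its ion product equals Ksp.
Cu(OH)₂(s) ⇌ Cu²⁺(aq) + 2 OH⁻(aq)
Ksp = [Cu²⁺][OH⁻]^2 = [Cu²⁺](6.8×10⁻²)^2
[Cu²⁺] = 1.4×10⁻²⁰ / (6.8×10⁻²)^2 = 3.0×10⁻¹⁸
[Cu²⁺] = 3.0×10⁻¹⁸ M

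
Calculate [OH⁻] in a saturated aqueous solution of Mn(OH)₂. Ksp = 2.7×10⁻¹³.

Mn(OH)₂(s) ⇌ Mn²⁺(aq) + 2 OH⁻(aq)
Let s be the molar solubility. Then [Mn²⁺] = s and [OH⁻] = 2s.
Ksp = [Mn²⁺][OH⁻]^2 = s · (2s)^2 = 4s^3 = 2.7×10⁻¹³
s = 4.1×10⁻⁵ mol/L
[OH⁻] = 2s = 8.1×10⁻⁵ mol/L

8.1×10⁻⁵ M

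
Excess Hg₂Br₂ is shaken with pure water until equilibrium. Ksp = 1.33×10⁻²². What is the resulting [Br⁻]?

Hg₂Br₂(s) ⇌ Hg₂²⁺(aq) + 2 Br⁻(aq)
Let s be the molar solubility. Then [Hg₂²⁺] = s and [Br⁻] = 2s.
Ksp = [Hg₂²⁺][Br⁻]^2 = s · (2s)^2 = 4s^3 = 1.33×10⁻²²
s = 3.22×10⁻⁸ mol L⁻¹
[Br⁻] = 2s = 6.43×10⁻⁸ mol L⁻¹

6.43×10⁻⁸ M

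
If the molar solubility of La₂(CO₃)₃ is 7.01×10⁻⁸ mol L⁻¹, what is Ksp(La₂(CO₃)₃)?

La₂(CO₃)₃(s) ⇌ 2 La³⁺(aq) + 3 CO₃²⁻(aq)
For each mole of La₂(CO₃)₃ that dissolves per liter, [La³⁺] = 2s and [CO₃²⁻] = 3s; let s denote this solubility.
Ksp = [La³⁺]^2[CO₃²⁻]^3 = (2s)^2 · (3s)^3 = 108s^5
Ksp = 108 × (7.01×10⁻⁸)^5 = 1.83×10⁻³⁴

Ksp = 1.83×10⁻³⁴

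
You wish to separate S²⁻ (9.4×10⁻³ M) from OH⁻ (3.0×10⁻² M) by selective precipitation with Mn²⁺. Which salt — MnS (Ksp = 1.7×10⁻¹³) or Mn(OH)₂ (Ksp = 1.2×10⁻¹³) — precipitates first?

The threshold for precipitation is Q = Ksp.
For MnS: [Mn²⁺] = (Ksp/[S²⁻]) = 1.8×10⁻¹¹ M
For Mn(OH)₂: [Mn²⁺] = (Ksp/[OH⁻]^2) = 1.3×10⁻¹⁰ M
The smaller threshold [Mn²⁺] is reached first, so MnS precipitates first.

MnS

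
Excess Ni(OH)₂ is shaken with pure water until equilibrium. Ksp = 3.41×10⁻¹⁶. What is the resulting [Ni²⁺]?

Ni(OH)₂(s) ⇌ Ni²⁺(aq) + 2 OH⁻(aq)
If s mol/L of Ni(OH)₂ dissolves, [Ni²⁺] = s and [OH⁻] = 2s.
Ksp = [Ni²⁺][OH⁻]^2 = s · (2s)^2 = 4s^3 = 3.41×10⁻¹⁶
s = 4.40×10⁻⁶ mol L⁻¹
[Ni²⁺] = s = 4.40×10⁻⁶ mol L⁻¹

4.40×10⁻⁶ M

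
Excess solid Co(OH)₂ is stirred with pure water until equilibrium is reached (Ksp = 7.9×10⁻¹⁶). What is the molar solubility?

5.8×10⁻⁶ M

Co(OH)₂(s) ⇌ Co²⁺(aq) + 2 OH⁻(aq)
Call the molar solubility s, so that [Co²⁺] = s and [OH⁻] = 2s.
Ksp = [Co²⁺][OH⁻]^2 = s · (2s)^2 = 4s^3
4s^3 = 7.9×10⁻¹⁶  ⇒  s^3 = 2.0×10⁻¹⁶
s = 5.8×10⁻⁶ mol/L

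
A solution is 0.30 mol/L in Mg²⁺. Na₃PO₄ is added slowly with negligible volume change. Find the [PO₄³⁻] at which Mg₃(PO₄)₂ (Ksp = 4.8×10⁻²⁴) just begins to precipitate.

1.3×10⁻¹¹ M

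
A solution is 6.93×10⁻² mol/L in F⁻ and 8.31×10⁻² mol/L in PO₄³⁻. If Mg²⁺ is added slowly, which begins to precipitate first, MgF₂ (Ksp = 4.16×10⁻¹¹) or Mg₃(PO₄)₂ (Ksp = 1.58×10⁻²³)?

Precipitation of each salt begins when its ion product equals Ksp.
For MgF₂: [Mg²⁺] = (Ksp/[F⁻]^2) = 8.66×10⁻⁹ mol/L
For Mg₃(PO₄)₂: [Mg²⁺] = (Ksp/[PO₄³⁻]^2)^(1/3) = 1.32×10⁻⁷ mol/L
Since MgF₂ needs less Mg²⁺ to reach saturation, it precipitates first.

MgF₂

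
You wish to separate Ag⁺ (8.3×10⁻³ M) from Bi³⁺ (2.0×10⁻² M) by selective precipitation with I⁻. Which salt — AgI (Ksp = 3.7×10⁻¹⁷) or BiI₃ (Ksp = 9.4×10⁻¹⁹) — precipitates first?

AgI

A salt starts to precipitate once the ion product Q reaches its Ksp.
For AgI: [I⁻] = (Ksp/[Ag⁺]) = 4.5×10⁻¹⁵ M
For BiI₃: [I⁻] = (Ksp/[Bi³⁺])^(1/3) = 3.6×10⁻⁶ M
The smaller threshold [I⁻] is reached first, so AgI precipitates first.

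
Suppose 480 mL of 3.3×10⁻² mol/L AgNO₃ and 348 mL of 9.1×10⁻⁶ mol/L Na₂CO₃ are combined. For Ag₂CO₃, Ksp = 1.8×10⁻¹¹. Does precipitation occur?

Total volume after mixing = 480 + 348 = 828 mL.
[Ag⁺] = (3.3×10⁻²)(480)/828 = 1.9×10⁻² mol/L
[CO₃²⁻] = (9.1×10⁻⁶)(348)/828 = 3.8×10⁻⁶ mol/L
Q = [Ag⁺]^2[CO₃²⁻] = 1.4×10⁻⁹
Since Q (1.4×10⁻⁹) exceeds Ksp (1.8×10⁻¹¹), Ag₂CO₃ will precipitate.

Yes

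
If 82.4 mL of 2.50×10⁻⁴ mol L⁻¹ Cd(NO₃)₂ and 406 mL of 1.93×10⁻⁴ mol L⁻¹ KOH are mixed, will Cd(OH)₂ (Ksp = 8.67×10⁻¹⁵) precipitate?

Yes

The combined volume is 488.4 mL.
[Cd²⁺] = (2.50×10⁻⁴)(82.4)/488.4 = 4.22×10⁻⁵ mol L⁻¹
[OH⁻] = (1.93×10⁻⁴)(406)/488.4 = 1.60×10⁻⁴ mol L⁻¹
Q = [Cd²⁺][OH⁻]^2 = 1.09×10⁻¹²
Because Q > Ksp (1.09×10⁻¹² vs 8.67×10⁻¹⁵), a precipitate of Cd(OH)₂ forms.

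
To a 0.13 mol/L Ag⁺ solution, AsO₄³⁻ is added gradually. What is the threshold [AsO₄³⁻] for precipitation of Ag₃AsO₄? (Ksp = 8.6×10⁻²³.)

3.9×10⁻²⁰ M

Precipitation of each salt begins when its ion product equals Ksp.
Ag₃AsO₄(s) ⇌ 3 Ag⁺(aq) + AsO₄³⁻(aq)
Ksp = [Ag⁺]^3[AsO₄³⁻] = [AsO₄³⁻](0.13)^3
[AsO₄³⁻] = 8.6×10⁻²³ / (0.13)^3 = 3.9×10⁻²⁰
[AsO₄³⁻] = 3.9×10⁻²⁰ mol/L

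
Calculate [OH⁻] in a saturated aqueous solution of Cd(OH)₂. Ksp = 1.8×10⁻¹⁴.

3.3×10⁻⁵ M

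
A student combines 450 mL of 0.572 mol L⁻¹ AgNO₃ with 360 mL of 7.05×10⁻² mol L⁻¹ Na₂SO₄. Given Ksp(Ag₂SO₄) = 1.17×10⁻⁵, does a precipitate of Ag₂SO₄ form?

Yes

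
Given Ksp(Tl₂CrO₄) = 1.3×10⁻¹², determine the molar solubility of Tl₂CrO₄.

Tl₂CrO₄(s) ⇌ 2 Tl⁺(aq) + CrO₄²⁻(aq)
Call the molar solubility s, so that [Tl⁺] = 2s and [CrO₄²⁻] = s.
Ksp = [Tl⁺]^2[CrO₄²⁻] = (2s)^2 · s = 4s^3
4s^3 = 1.3×10⁻¹²  ⇒  s^3 = 3.3×10⁻¹³
Taking the 3rd root, s = 6.9×10⁻⁵ M.

6.9×10⁻⁵ M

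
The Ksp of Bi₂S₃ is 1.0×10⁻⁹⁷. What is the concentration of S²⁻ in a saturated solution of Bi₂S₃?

4.7×10⁻²⁰ M

Bi₂S₃(s) ⇌ 2 Bi³⁺(aq) + 3 S²⁻(aq)
Call the molar solubility s, so that [Bi³⁺] = 2s and [S²⁻] = 3s.
Ksp = [Bi³⁺]^2[S²⁻]^3 = (2s)^2 · (3s)^3 = 108s^5 = 1.0×10⁻⁹⁷
s = 1.6×10⁻²⁰ mol/L
[S²⁻] = 3s = 4.7×10⁻²⁰ mol/L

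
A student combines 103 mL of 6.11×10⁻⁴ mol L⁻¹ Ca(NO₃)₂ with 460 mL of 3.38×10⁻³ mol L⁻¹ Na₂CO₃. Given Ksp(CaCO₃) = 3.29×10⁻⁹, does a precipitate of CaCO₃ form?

The combined volume is 563 mL.
[Ca²⁺] = (6.11×10⁻⁴)(103)/563 = 1.12×10⁻⁴ mol L⁻¹
[CO₃²⁻] = (3.38×10⁻³)(460)/563 = 2.76×10⁻³ mol L⁻¹
Q = [Ca²⁺][CO₃²⁻] = 3.09×10⁻⁷
Because Q > Ksp (3.09×10⁻⁷ vs 3.29×10⁻⁹), a precipitate of CaCO₃ forms.

Yes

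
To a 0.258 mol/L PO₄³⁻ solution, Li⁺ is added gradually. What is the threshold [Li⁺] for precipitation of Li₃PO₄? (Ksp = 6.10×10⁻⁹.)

Each salt precipitates once Q = Ksp for that salt.
Li₃PO₄(s) ⇌ 3 Li⁺(aq) + PO₄³⁻(aq)
Ksp = [Li⁺]^3[PO₄³⁻] = [Li⁺]^3(0.258)
[Li⁺]^3 = 6.10×10⁻⁹ / (0.258) = 2.36×10⁻⁸
[Li⁺] = 2.87×10⁻³ mol/L

2.87×10⁻³ M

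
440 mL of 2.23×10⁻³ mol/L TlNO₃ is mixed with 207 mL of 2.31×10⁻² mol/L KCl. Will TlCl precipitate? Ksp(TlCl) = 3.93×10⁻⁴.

No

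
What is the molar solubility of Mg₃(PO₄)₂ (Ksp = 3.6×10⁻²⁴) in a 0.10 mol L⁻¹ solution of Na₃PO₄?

2.4×10⁻⁸ M

Mg₃(PO₄)₂(s) ⇌ 3 Mg²⁺(aq) + 2 PO₄³⁻(aq)
The solution already contains PO₄³⁻ at 0.10 mol L⁻¹. Let s be the molar solubility of Mg₃(PO₄)₂.
[PO₄³⁻] ≈ 0.10 mol L⁻¹ (common ion dominates); [Mg²⁺] = 3s.
Ksp = [Mg²⁺]^3[PO₄³⁻]^2 = (3s)^3(0.10)^2
(3s)^3 = 3.6×10⁻²⁴ / (0.10)^2 = 3.6×10⁻²²
s = 2.4×10⁻⁸ mol L⁻¹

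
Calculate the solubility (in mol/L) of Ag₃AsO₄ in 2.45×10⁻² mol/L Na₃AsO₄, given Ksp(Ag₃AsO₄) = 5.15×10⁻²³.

4.27×10⁻⁸ M

Ag₃AsO₄(s) ⇌ 3 Ag⁺(aq) + AsO₄³⁻(aq)
Let s be the solubility of Ag₃AsO₄ here. The common ion gives [AsO₄³⁻] ≈ 2.45×10⁻² mol/L, and [Ag⁺] = 3s.
Ksp = [Ag⁺]^3[AsO₄³⁻] = (3s)^3(2.45×10⁻²)
(3s)^3 = 5.15×10⁻²³ / (2.45×10⁻²) = 2.10×10⁻²¹
s = 4.27×10⁻⁸ mol/L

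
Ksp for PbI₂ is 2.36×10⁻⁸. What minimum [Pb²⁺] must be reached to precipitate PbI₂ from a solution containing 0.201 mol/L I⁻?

Precipitation begins when Q = Ksp.
PbI₂(s) ⇌ Pb²⁺(aq) + 2 I⁻(aq)
Ksp = [Pb²⁺][I⁻]^2 = [Pb²⁺](0.201)^2
[Pb²⁺] = 2.36×10⁻⁸ / (0.201)^2 = 5.84×10⁻⁷
[Pb²⁺] = 5.84×10⁻⁷ mol/L

5.84×10⁻⁷ M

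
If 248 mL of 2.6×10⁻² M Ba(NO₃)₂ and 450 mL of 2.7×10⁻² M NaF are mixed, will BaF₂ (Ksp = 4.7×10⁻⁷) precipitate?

Yes

Total volume after mixing = 248 + 450 = 698 mL.
[Ba²⁺] = (2.6×10⁻²)(248)/698 = 9.2×10⁻³ M
[F⁻] = (2.7×10⁻²)(450)/698 = 1.7×10⁻² M
Q = [Ba²⁺][F⁻]^2 = 2.8×10⁻⁶
Since Q (2.8×10⁻⁶) exceeds Ksp (4.7×10⁻⁷), BaF₂ will precipitate.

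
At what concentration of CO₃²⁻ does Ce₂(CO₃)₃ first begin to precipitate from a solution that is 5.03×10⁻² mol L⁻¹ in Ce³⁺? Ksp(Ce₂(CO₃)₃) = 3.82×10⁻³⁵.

Precipitation of each salt begins when its ion product equals Ksp.
Ce₂(CO₃)₃(s) ⇌ 2 Ce³⁺(aq) + 3 CO₃²⁻(aq)
Ksp = [Ce³⁺]^2[CO₃²⁻]^3 = [CO₃²⁻]^3(5.03×10⁻²)^2
[CO₃²⁻]^3 = 3.82×10⁻³⁵ / (5.03×10⁻²)^2 = 1.51×10⁻³²
[CO₃²⁻] = 2.47×10⁻¹¹ mol L⁻¹

2.47×10⁻¹¹ M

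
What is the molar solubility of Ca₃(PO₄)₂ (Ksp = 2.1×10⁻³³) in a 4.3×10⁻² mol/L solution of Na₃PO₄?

3.5×10⁻¹¹ M

Ca₃(PO₄)₂(s) ⇌ 3 Ca²⁺(aq) + 2 PO₄³⁻(aq)
PO₄³⁻ is already present at 4.3×10⁻² mol/L. If s mol/L of Ca₃(PO₄)₂ dissolves, [Ca²⁺] = 3s while [PO₄³⁻] ≈ 4.3×10⁻² mol/L.
Ksp = [Ca²⁺]^3[PO₄³⁻]^2 = (3s)^3(4.3×10⁻²)^2
(3s)^3 = 2.1×10⁻³³ / (4.3×10⁻²)^2 = 1.1×10⁻³⁰
s = 3.5×10⁻¹¹ mol/L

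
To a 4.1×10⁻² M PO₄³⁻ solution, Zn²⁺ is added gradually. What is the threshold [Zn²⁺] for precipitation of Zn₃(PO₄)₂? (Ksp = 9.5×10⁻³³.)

1.8×10⁻¹⁰ M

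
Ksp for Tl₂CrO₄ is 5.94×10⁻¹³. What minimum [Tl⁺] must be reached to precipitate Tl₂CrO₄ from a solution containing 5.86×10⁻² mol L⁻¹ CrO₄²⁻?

3.18×10⁻⁶ M

A salt starts to precipitate once the ion product Q reaches its Ksp.
Tl₂CrO₄(s) ⇌ 2 Tl⁺(aq) + CrO₄²⁻(aq)
Ksp = [Tl⁺]^2[CrO₄²⁻] = [Tl⁺]^2(5.86×10⁻²)
[Tl⁺]^2 = 5.94×10⁻¹³ / (5.86×10⁻²) = 1.01×10⁻¹¹
[Tl⁺] = 3.18×10⁻⁶ mol L⁻¹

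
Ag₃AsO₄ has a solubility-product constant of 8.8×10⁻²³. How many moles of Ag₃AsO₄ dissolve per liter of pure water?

Ag₃AsO₄(s) ⇌ 3 Ag⁺(aq) + AsO₄³⁻(aq)
Let s be the molar solubility. Then [Ag⁺] = 3s and [AsO₄³⁻] = s.
Ksp = [Ag⁺]^3[AsO₄³⁻] = (3s)^3 · s = 27s^4
27s^4 = 8.8×10⁻²³  ⇒  s^4 = 3.3×10⁻²⁴
s = (3.3×10⁻²⁴)^(1/4) = 1.3×10⁻⁶ mol/L

1.3×10⁻⁶ M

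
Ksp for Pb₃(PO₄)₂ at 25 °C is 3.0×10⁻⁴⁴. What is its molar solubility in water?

Pb₃(PO₄)₂(s) ⇌ 3 Pb²⁺(aq) + 2 PO₄³⁻(aq)
With molar solubility s: [Pb²⁺] = 3s, [PO₄³⁻] = 2s.
Ksp = [Pb²⁺]^3[PO₄³⁻]^2 = (3s)^3 · (2s)^2 = 108s^5
108s^5 = 3.0×10⁻⁴⁴  ⇒  s^5 = 2.8×10⁻⁴⁶
Taking the 5th root, s = 7.7×10⁻¹⁰ mol/L.

7.7×10⁻¹⁰ M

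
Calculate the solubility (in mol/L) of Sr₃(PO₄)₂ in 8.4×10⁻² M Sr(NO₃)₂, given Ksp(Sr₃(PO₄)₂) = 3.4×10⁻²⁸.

Sr₃(PO₄)₂(s) ⇌ 3 Sr²⁺(aq) + 2 PO₄³⁻(aq)
With Sr²⁺ already at 8.4×10⁻² M and s small, take [Sr²⁺] ≈ 8.4×10⁻² M and [PO₄³⁻] = 2s.
Ksp = [Sr²⁺]^3[PO₄³⁻]^2 = (8.4×10⁻²)^3(2s)^2
(2s)^2 = 3.4×10⁻²⁸ / (8.4×10⁻²)^3 = 5.7×10⁻²⁵
s = 3.8×10⁻¹³ M

3.8×10⁻¹³ M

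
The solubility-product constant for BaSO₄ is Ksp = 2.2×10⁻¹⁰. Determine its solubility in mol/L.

BaSO₄(s) ⇌ Ba²⁺(aq) + SO₄²⁻(aq)
Let s be the molar solubility. Then [Ba²⁺] = s and [SO₄²⁻] = s.
Ksp = [Ba²⁺][SO₄²⁻] = s · s = s^2
s^2 = 2.2×10⁻¹⁰
s = 1.5×10⁻⁵ mol/L

1.5×10⁻⁵ M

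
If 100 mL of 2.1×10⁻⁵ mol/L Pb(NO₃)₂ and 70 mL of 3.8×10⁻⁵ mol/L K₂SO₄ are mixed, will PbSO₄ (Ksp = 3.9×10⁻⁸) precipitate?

Total volume after mixing = 100 + 70 = 170 mL.
[Pb²⁺] = (2.1×10⁻⁵)(100)/170 = 1.2×10⁻⁵ mol/L
[SO₄²⁻] = (3.8×10⁻⁵)(70)/170 = 1.6×10⁻⁵ mol/L
Q = [Pb²⁺][SO₄²⁻] = 1.9×10⁻¹⁰
Since Q (1.9×10⁻¹⁰) is less than Ksp (3.9×10⁻⁸), no PbSO₄ precipitates.

No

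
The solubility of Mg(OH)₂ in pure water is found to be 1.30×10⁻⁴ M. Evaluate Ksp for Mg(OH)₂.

Ksp = 8.79×10⁻¹²

Mg(OH)₂(s) ⇌ Mg²⁺(aq) + 2 OH⁻(aq)
If s mol/L of Mg(OH)₂ dissolves, [Mg²⁺] = s and [OH⁻] = 2s.
Ksp = [Mg²⁺][OH⁻]^2 = s · (2s)^2 = 4s^3
Ksp = 4 × (1.30×10⁻⁴)^3 = 8.79×10⁻¹²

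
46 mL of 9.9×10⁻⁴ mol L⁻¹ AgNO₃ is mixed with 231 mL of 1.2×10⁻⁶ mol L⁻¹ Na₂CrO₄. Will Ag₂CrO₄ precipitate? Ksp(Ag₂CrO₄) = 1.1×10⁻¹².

After mixing, V = 46 mL + 231 mL = 277 mL.
[Ag⁺] = (9.9×10⁻⁴)(46)/277 = 1.6×10⁻⁴ mol L⁻¹
[CrO₄²⁻] = (1.2×10⁻⁶)(231)/277 = 1.0×10⁻⁶ mol L⁻¹
Q = [Ag⁺]^2[CrO₄²⁻] = 2.7×10⁻¹⁴
Since Q (2.7×10⁻¹⁴) is less than Ksp (1.1×10⁻¹²), no Ag₂CrO₄ precipitates.

No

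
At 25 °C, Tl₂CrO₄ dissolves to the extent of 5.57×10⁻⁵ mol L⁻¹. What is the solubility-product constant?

Tl₂CrO₄(s) ⇌ 2 Tl⁺(aq) + CrO₄²⁻(aq)
Let s be the molar solubility. Then [Tl⁺] = 2s and [CrO₄²⁻] = s.
Ksp = [Tl⁺]^2[CrO₄²⁻] = (2s)^2 · s = 4s^3
Ksp = 4 × (5.57×10⁻⁵)^3 = 6.91×10⁻¹³

Ksp = 6.91×10⁻¹³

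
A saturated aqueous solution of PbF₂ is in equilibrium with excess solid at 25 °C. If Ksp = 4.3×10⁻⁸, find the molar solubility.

PbF₂(s) ⇌ Pb²⁺(aq) + 2 F⁻(aq)
With molar solubility s: [Pb²⁺] = s, [F⁻] = 2s.
Ksp = [Pb²⁺][F⁻]^2 = s · (2s)^2 = 4s^3
4s^3 = 4.3×10⁻⁸  ⇒  s^3 = 1.1×10⁻⁸
Taking the 3rd root, s = 2.2×10⁻³ mol/L.

2.2×10⁻³ M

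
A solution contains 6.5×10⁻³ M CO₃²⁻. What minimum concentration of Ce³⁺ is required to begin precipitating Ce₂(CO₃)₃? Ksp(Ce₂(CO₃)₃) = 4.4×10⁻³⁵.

1.3×10⁻¹⁴ M

Each salt precipitates once Q = Ksp for that salt.
Ce₂(CO₃)₃(s) ⇌ 2 Ce³⁺(aq) + 3 CO₃²⁻(aq)
Ksp = [Ce³⁺]^2[CO₃²⁻]^3 = [Ce³⁺]^2(6.5×10⁻³)^3
[Ce³⁺]^2 = 4.4×10⁻³⁵ / (6.5×10⁻³)^3 = 1.6×10⁻²⁸
[Ce³⁺] = 1.3×10⁻¹⁴ M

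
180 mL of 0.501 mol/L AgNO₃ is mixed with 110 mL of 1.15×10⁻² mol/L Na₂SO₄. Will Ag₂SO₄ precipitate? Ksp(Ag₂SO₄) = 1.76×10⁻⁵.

After mixing, V = 180 mL + 110 mL = 290 mL.
[Ag⁺] = (0.501)(180)/290 = 0.311 mol/L
[SO₄²⁻] = (1.15×10⁻²)(110)/290 = 4.36×10⁻³ mol/L
Q = [Ag⁺]^2[SO₄²⁻] = 4.22×10⁻⁴
Because Q > Ksp (4.22×10⁻⁴ vs 1.76×10⁻⁵), a precipitate of Ag₂SO₄ forms.

Yes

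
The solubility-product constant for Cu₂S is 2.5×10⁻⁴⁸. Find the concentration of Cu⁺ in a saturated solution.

Cu₂S(s) ⇌ 2 Cu⁺(aq) + S²⁻(aq)
Call the molar solubility s, so that [Cu⁺] = 2s and [S²⁻] = s.
Ksp = [Cu⁺]^2[S²⁻] = (2s)^2 · s = 4s^3 = 2.5×10⁻⁴⁸
s = 8.5×10⁻¹⁷ mol/L
[Cu⁺] = 2s = 1.7×10⁻¹⁶ mol/L

1.7×10⁻¹⁶ M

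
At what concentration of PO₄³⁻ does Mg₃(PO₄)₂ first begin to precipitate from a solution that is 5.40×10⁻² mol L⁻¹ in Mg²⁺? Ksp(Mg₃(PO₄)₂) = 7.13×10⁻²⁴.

2.13×10⁻¹⁰ M

Precipitation begins when Q = Ksp.
Mg₃(PO₄)₂(s) ⇌ 3 Mg²⁺(aq) + 2 PO₄³⁻(aq)
Ksp = [Mg²⁺]^3[PO₄³⁻]^2 = [PO₄³⁻]^2(5.40×10⁻²)^3
[PO₄³⁻]^2 = 7.13×10⁻²⁴ / (5.40×10⁻²)^3 = 4.53×10⁻²⁰
[PO₄³⁻] = 2.13×10⁻¹⁰ mol L⁻¹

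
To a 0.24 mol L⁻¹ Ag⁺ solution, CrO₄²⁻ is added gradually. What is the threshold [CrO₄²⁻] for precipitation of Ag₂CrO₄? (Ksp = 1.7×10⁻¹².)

3.0×10⁻¹¹ M

Precipitation of each salt begins when its ion product equals Ksp.
Ag₂CrO₄(s) ⇌ 2 Ag⁺(aq) + CrO₄²⁻(aq)
Ksp = [Ag⁺]^2[CrO₄²⁻] = [CrO₄²⁻](0.24)^2
[CrO₄²⁻] = 1.7×10⁻¹² / (0.24)^2 = 3.0×10⁻¹¹
[CrO₄²⁻] = 3.0×10⁻¹¹ mol L⁻¹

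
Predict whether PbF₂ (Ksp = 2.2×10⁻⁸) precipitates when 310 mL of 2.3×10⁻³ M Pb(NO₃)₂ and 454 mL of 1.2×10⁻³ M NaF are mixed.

No

The combined volume is 764 mL.
[Pb²⁺] = (2.3×10⁻³)(310)/764 = 9.3×10⁻⁴ M
[F⁻] = (1.2×10⁻³)(454)/764 = 7.1×10⁻⁴ M
Q = [Pb²⁺][F⁻]^2 = 4.7×10⁻¹⁰
Q = 4.7×10⁻¹⁰ < Ksp = 2.2×10⁻⁸, so the solution is unsaturated and no precipitate forms.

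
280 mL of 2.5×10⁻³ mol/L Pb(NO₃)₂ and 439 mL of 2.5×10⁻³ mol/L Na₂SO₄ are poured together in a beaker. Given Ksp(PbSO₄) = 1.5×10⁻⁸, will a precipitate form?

After mixing, V = 280 mL + 439 mL = 719 mL.
[Pb²⁺] = (2.5×10⁻³)(280)/719 = 9.7×10⁻⁴ mol/L
[SO₄²⁻] = (2.5×10⁻³)(439)/719 = 1.5×10⁻³ mol/L
Q = [Pb²⁺][SO₄²⁻] = 1.5×10⁻⁶
Since Q (1.5×10⁻⁶) exceeds Ksp (1.5×10⁻⁸), PbSO₄ will precipitate.

Yes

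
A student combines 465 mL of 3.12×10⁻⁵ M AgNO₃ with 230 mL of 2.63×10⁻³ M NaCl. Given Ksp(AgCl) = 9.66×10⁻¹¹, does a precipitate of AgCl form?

Yes

The combined volume is 695 mL.
[Ag⁺] = (3.12×10⁻⁵)(465)/695 = 2.09×10⁻⁵ M
[Cl⁻] = (2.63×10⁻³)(230)/695 = 8.70×10⁻⁴ M
Q = [Ag⁺][Cl⁻] = 1.82×10⁻⁸
Because Q > Ksp (1.82×10⁻⁸ vs 9.66×10⁻¹¹), a precipitate of AgCl forms.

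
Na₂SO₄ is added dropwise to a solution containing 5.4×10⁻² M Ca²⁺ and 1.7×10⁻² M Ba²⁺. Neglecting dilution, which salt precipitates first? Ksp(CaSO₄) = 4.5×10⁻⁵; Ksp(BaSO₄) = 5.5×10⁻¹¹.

A salt starts to precipitate once the ion product Q reaches its Ksp.
For CaSO₄: [SO₄²⁻] = (Ksp/[Ca²⁺]) = 8.3×10⁻⁴ M
For BaSO₄: [SO₄²⁻] = (Ksp/[Ba²⁺]) = 3.2×10⁻⁹ M
The smaller threshold [SO₄²⁻] is reached first, so BaSO₄ precipitates first.

BaSO₄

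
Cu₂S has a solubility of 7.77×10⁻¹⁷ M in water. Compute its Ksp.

Ksp = 1.88×10⁻⁴⁸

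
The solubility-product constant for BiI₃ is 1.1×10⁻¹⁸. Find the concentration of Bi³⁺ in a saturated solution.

1.4×10⁻⁵ M

BiI₃(s) ⇌ Bi³⁺(aq) + 3 I⁻(aq)
With molar solubility s: [Bi³⁺] = s, [I⁻] = 3s.
Ksp = [Bi³⁺][I⁻]^3 = s · (3s)^3 = 27s^4 = 1.1×10⁻¹⁸
s = 1.4×10⁻⁵ mol/L
[Bi³⁺] = s = 1.4×10⁻⁵ mol/L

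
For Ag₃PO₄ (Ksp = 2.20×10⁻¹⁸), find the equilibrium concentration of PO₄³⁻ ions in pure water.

Ag₃PO₄(s) ⇌ 3 Ag⁺(aq) + PO₄³⁻(aq)
Call the molar solubility s, so that [Ag⁺] = 3s and [PO₄³⁻] = s.
Ksp = [Ag⁺]^3[PO₄³⁻] = (3s)^3 · s = 27s^4 = 2.20×10⁻¹⁸
s = 1.69×10⁻⁵ mol L⁻¹
[PO₄³⁻] = s = 1.69×10⁻⁵ mol L⁻¹

1.69×10⁻⁵ M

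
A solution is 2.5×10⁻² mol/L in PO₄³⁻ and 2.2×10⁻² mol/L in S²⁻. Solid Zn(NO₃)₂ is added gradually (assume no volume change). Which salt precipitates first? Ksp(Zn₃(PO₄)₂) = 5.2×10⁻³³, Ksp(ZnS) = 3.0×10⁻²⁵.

The threshold for precipitation is Q = Ksp.
For Zn₃(PO₄)₂: [Zn²⁺] = (Ksp/[PO₄³⁻]^2)^(1/3) = 2.0×10⁻¹⁰ mol/L
For ZnS: [Zn²⁺] = (Ksp/[S²⁻]) = 1.4×10⁻²³ mol/L
The smaller threshold [Zn²⁺] is reached first, so ZnS precipitates first.

ZnS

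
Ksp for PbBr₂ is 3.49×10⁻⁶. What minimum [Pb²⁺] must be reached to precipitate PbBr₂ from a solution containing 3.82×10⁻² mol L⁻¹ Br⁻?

Precipitation begins when Q = Ksp.
PbBr₂(s) ⇌ Pb²⁺(aq) + 2 Br⁻(aq)
Ksp = [Pb²⁺][Br⁻]^2 = [Pb²⁺](3.82×10⁻²)^2
[Pb²⁺] = 3.49×10⁻⁶ / (3.82×10⁻²)^2 = 2.39×10⁻³
[Pb²⁺] = 2.39×10⁻³ mol L⁻¹

2.39×10⁻³ M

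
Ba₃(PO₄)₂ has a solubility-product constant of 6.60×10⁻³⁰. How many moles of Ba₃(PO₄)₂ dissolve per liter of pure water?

Ba₃(PO₄)₂(s) ⇌ 3 Ba²⁺(aq) + 2 PO₄³⁻(aq)
For each mole of Ba₃(PO₄)₂ that dissolves per liter, [Ba²⁺] = 3s and [PO₄³⁻] = 2s; let s denote this solubility.
Ksp = [Ba²⁺]^3[PO₄³⁻]^2 = (3s)^3 · (2s)^2 = 108s^5
108s^5 = 6.60×10⁻³⁰  ⇒  s^5 = 6.11×10⁻³²
s = (6.11×10⁻³²)^(1/5) = 5.72×10⁻⁷ mol L⁻¹

5.72×10⁻⁷ M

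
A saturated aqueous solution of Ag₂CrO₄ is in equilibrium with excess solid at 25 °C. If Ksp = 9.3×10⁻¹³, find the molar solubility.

6.1×10⁻⁵ M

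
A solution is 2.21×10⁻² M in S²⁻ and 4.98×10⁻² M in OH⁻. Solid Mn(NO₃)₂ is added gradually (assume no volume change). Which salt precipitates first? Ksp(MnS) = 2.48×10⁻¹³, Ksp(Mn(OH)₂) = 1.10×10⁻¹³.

MnS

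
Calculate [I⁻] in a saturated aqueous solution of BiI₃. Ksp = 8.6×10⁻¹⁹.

BiI₃(s) ⇌ Bi³⁺(aq) + 3 I⁻(aq)
Call the molar solubility s, so that [Bi³⁺] = s and [I⁻] = 3s.
Ksp = [Bi³⁺][I⁻]^3 = s · (3s)^3 = 27s^4 = 8.6×10⁻¹⁹
s = 1.3×10⁻⁵ M
[I⁻] = 3s = 4.0×10⁻⁵ M

4.0×10⁻⁵ M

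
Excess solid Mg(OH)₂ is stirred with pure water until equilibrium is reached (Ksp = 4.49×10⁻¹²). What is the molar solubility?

Mg(OH)₂(s) ⇌ Mg²⁺(aq) + 2 OH⁻(aq)
For each mole of Mg(OH)₂ that dissolves per liter, [Mg²⁺] = s and [OH⁻] = 2s; let s denote this solubility.
Ksp = [Mg²⁺][OH⁻]^2 = s · (2s)^2 = 4s^3
4s^3 = 4.49×10⁻¹²  ⇒  s^3 = 1.12×10⁻¹²
s = 1.04×10⁻⁴ mol/L

1.04×10⁻⁴ M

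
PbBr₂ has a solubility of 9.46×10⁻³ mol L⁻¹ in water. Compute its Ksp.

Ksp = 3.39×10⁻⁶

PbBr₂(s) ⇌ Pb²⁺(aq) + 2 Br⁻(aq)
For each mole of PbBr₂ that dissolves per liter, [Pb²⁺] = s and [Br⁻] = 2s; let s denote this solubility.
Ksp = [Pb²⁺][Br⁻]^2 = s · (2s)^2 = 4s^3
Ksp = 4 × (9.46×10⁻³)^3 = 3.39×10⁻⁶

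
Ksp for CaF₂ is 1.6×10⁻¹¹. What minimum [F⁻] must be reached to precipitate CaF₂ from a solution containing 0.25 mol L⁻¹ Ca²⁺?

8.0×10⁻⁶ M

A salt starts to precipitate once the ion product Q reaches its Ksp.
CaF₂(s) ⇌ Ca²⁺(aq) + 2 F⁻(aq)
Ksp = [Ca²⁺][F⁻]^2 = [F⁻]^2(0.25)
[F⁻]^2 = 1.6×10⁻¹¹ / (0.25) = 6.4×10⁻¹¹
[F⁻] = 8.0×10⁻⁶ mol L⁻¹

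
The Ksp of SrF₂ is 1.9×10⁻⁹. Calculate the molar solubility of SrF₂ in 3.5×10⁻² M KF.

1.6×10⁻⁶ M

SrF₂(s) ⇌ Sr²⁺(aq) + 2 F⁻(aq)
Let s be the solubility of SrF₂ here. The common ion gives [F⁻] ≈ 3.5×10⁻² M, and [Sr²⁺] = s.
Ksp = [Sr²⁺][F⁻]^2 = s(3.5×10⁻²)^2
s = 1.9×10⁻⁹ / (3.5×10⁻²)^2 = 1.6×10⁻⁶
s = 1.6×10⁻⁶ M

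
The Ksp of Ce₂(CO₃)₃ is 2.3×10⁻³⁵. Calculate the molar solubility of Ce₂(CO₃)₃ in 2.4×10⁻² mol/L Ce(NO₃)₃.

Ce₂(CO₃)₃(s) ⇌ 2 Ce³⁺(aq) + 3 CO₃²⁻(aq)
With Ce³⁺ already at 2.4×10⁻² mol/L and s small, take [Ce³⁺] ≈ 2.4×10⁻² mol/L and [CO₃²⁻] = 3s.
Ksp = [Ce³⁺]^2[CO₃²⁻]^3 = (2.4×10⁻²)^2(3s)^3
(3s)^3 = 2.3×10⁻³⁵ / (2.4×10⁻²)^2 = 4.0×10⁻³²
s = 1.1×10⁻¹¹ mol/L

1.1×10⁻¹¹ M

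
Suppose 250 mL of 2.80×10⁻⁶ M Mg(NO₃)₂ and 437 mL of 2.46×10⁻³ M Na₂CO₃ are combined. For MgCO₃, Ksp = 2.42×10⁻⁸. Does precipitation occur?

No

After mixing, V = 250 mL + 437 mL = 687 mL.
[Mg²⁺] = (2.80×10⁻⁶)(250)/687 = 1.02×10⁻⁶ M
[CO₃²⁻] = (2.46×10⁻³)(437)/687 = 1.56×10⁻³ M
Q = [Mg²⁺][CO₃²⁻] = 1.59×10⁻⁹
Q < Ksp (1.59×10⁻⁹ vs 2.42×10⁻⁸); the solution remains unsaturated and no precipitate forms.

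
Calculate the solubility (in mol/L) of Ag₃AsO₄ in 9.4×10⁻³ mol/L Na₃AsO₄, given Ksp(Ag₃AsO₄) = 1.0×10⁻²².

7.3×10⁻⁸ M

Ag₃AsO₄(s) ⇌ 3 Ag⁺(aq) + AsO₄³⁻(aq)
With AsO₄³⁻ already at 9.4×10⁻³ mol/L and s small, take [AsO₄³⁻] ≈ 9.4×10⁻³ mol/L and [Ag⁺] = 3s.
Ksp = [Ag⁺]^3[AsO₄³⁻] = (3s)^3(9.4×10⁻³)
(3s)^3 = 1.0×10⁻²² / (9.4×10⁻³) = 1.1×10⁻²⁰
s = 7.3×10⁻⁸ mol/L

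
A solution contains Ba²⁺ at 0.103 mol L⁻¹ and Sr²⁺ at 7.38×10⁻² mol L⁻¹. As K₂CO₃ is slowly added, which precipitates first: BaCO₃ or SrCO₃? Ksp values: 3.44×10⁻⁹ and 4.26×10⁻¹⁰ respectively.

Precipitation of each salt begins when its ion product equals Ksp.
For BaCO₃: [CO₃²⁻] = (Ksp/[Ba²⁺]) = 3.34×10⁻⁸ mol L⁻¹
For SrCO₃: [CO₃²⁻] = (Ksp/[Sr²⁺]) = 5.77×10⁻⁹ mol L⁻¹
Since SrCO₃ needs less CO₃²⁻ to reach saturation, it precipitates first.

SrCO₃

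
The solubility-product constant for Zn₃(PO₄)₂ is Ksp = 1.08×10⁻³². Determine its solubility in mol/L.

1.58×10⁻⁷ M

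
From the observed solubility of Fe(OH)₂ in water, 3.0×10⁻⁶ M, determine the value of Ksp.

Fe(OH)₂(s) ⇌ Fe²⁺(aq) + 2 OH⁻(aq)
If s mol/L of Fe(OH)₂ dissolves, [Fe²⁺] = s and [OH⁻] = 2s.
Ksp = [Fe²⁺][OH⁻]^2 = s · (2s)^2 = 4s^3
Ksp = 4 × (3.0×10⁻⁶)^3 = 1.1×10⁻¹⁶

Ksp = 1.1×10⁻¹⁶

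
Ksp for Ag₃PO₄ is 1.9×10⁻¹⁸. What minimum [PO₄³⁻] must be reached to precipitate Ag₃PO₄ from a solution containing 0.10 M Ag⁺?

Each salt precipitates once Q = Ksp for that salt.
Ag₃PO₄(s) ⇌ 3 Ag⁺(aq) + PO₄³⁻(aq)
Ksp = [Ag⁺]^3[PO₄³⁻] = [PO₄³⁻](0.10)^3
[PO₄³⁻] = 1.9×10⁻¹⁸ / (0.10)^3 = 1.9×10⁻¹⁵
[PO₄³⁻] = 1.9×10⁻¹⁵ M

1.9×10⁻¹⁵ M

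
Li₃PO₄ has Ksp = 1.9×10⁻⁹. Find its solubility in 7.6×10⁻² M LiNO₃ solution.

Li₃PO₄(s) ⇌ 3 Li⁺(aq) + PO₄³⁻(aq)
The solution already contains Li⁺ at 7.6×10⁻² M. Let s be the molar solubility of Li₃PO₄.
[Li⁺] ≈ 7.6×10⁻² M (common ion dominates); [PO₄³⁻] = s.
Ksp = [Li⁺]^3[PO₄³⁻] = (7.6×10⁻²)^3s
s = 1.9×10⁻⁹ / (7.6×10⁻²)^3 = 4.3×10⁻⁶
s = 4.3×10⁻⁶ M

4.3×10⁻⁶ M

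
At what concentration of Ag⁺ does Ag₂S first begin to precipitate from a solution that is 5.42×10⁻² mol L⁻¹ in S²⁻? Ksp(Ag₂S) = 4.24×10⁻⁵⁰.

8.84×10⁻²⁵ M

Each salt precipitates once Q = Ksp for that salt.
Ag₂S(s) ⇌ 2 Ag⁺(aq) + S²⁻(aq)
Ksp = [Ag⁺]^2[S²⁻] = [Ag⁺]^2(5.42×10⁻²)
[Ag⁺]^2 = 4.24×10⁻⁵⁰ / (5.42×10⁻²) = 7.82×10⁻⁴⁹
[Ag⁺] = 8.84×10⁻²⁵ mol L⁻¹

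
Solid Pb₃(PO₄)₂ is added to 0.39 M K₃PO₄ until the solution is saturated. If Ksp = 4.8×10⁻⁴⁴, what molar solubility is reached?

2.3×10⁻¹⁵ M

Pb₃(PO₄)₂(s) ⇌ 3 Pb²⁺(aq) + 2 PO₄³⁻(aq)
PO₄³⁻ is already present at 0.39 M. If s mol/L of Pb₃(PO₄)₂ dissolves, [Pb²⁺] = 3s while [PO₄³⁻] ≈ 0.39 M.
Ksp = [Pb²⁺]^3[PO₄³⁻]^2 = (3s)^3(0.39)^2
(3s)^3 = 4.8×10⁻⁴⁴ / (0.39)^2 = 3.2×10⁻⁴³
s = 2.3×10⁻¹⁵ M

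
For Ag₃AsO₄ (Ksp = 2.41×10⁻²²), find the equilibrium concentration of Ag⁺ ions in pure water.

Ag₃AsO₄(s) ⇌ 3 Ag⁺(aq) + AsO₄³⁻(aq)
If s mol/L of Ag₃AsO₄ dissolves, [Ag⁺] = 3s and [AsO₄³⁻] = s.
Ksp = [Ag⁺]^3[AsO₄³⁻] = (3s)^3 · s = 27s^4 = 2.41×10⁻²²
s = 1.73×10⁻⁶ M
[Ag⁺] = 3s = 5.19×10⁻⁶ M

5.19×10⁻⁶ M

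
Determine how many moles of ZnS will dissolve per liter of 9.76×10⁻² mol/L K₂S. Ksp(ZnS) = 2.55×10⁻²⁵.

2.61×10⁻²⁴ M

ZnS(s) ⇌ Zn²⁺(aq) + S²⁻(aq)
Let s be the solubility of ZnS here. The common ion gives [S²⁻] ≈ 9.76×10⁻² mol/L, and [Zn²⁺] = s.
Ksp = [Zn²⁺][S²⁻] = s(9.76×10⁻²)
s = 2.55×10⁻²⁵ / (9.76×10⁻²) = 2.61×10⁻²⁴
s = 2.61×10⁻²⁴ mol/L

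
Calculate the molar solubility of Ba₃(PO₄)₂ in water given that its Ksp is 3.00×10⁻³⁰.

Ba₃(PO₄)₂(s) ⇌ 3 Ba²⁺(aq) + 2 PO₄³⁻(aq)
With molar solubility s: [Ba²⁺] = 3s, [PO₄³⁻] = 2s.
Ksp = [Ba²⁺]^3[PO₄³⁻]^2 = (3s)^3 · (2s)^2 = 108s^5
108s^5 = 3.00×10⁻³⁰  ⇒  s^5 = 2.78×10⁻³²
Taking the 5th root, s = 4.88×10⁻⁷ M.

4.88×10⁻⁷ M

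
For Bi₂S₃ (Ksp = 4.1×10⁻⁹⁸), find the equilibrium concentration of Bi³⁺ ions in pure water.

Bi₂S₃(s) ⇌ 2 Bi³⁺(aq) + 3 S²⁻(aq)
With molar solubility s: [Bi³⁺] = 2s, [S²⁻] = 3s.
Ksp = [Bi³⁺]^2[S²⁻]^3 = (2s)^2 · (3s)^3 = 108s^5 = 4.1×10⁻⁹⁸
s = 1.3×10⁻²⁰ M
[Bi³⁺] = 2s = 2.6×10⁻²⁰ M

2.6×10⁻²⁰ M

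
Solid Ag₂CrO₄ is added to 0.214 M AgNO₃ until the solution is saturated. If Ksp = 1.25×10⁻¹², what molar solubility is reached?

Ag₂CrO₄(s) ⇌ 2 Ag⁺(aq) + CrO₄²⁻(aq)
With Ag⁺ already at 0.214 M and s small, take [Ag⁺] ≈ 0.214 M and [CrO₄²⁻] = s.
Ksp = [Ag⁺]^2[CrO₄²⁻] = (0.214)^2s
s = 1.25×10⁻¹² / (0.214)^2 = 2.73×10⁻¹¹
s = 2.73×10⁻¹¹ M

2.73×10⁻¹¹ M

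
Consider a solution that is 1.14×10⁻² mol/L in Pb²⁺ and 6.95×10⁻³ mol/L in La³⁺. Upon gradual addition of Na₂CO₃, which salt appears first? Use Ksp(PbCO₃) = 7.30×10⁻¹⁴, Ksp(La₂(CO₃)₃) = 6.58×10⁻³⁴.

The threshold for precipitation is Q = Ksp.
For PbCO₃: [CO₃²⁻] = (Ksp/[Pb²⁺]) = 6.40×10⁻¹² mol/L
For La₂(CO₃)₃: [CO₃²⁻] = (Ksp/[La³⁺]^2)^(1/3) = 2.39×10⁻¹⁰ mol/L
The smaller threshold [CO₃²⁻] is reached first, so PbCO₃ precipitates first.

PbCO₃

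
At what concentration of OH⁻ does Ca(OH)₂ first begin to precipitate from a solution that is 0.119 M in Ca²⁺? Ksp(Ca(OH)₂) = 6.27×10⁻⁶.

Precipitation of each salt begins when its ion product equals Ksp.
Ca(OH)₂(s) ⇌ Ca²⁺(aq) + 2 OH⁻(aq)
Ksp = [Ca²⁺][OH⁻]^2 = [OH⁻]^2(0.119)
[OH⁻]^2 = 6.27×10⁻⁶ / (0.119) = 5.27×10⁻⁵
[OH⁻] = 7.26×10⁻³ M

7.26×10⁻³ M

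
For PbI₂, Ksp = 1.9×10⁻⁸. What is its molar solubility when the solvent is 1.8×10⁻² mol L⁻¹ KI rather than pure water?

PbI₂(s) ⇌ Pb²⁺(aq) + 2 I⁻(aq)
Let s be the solubility of PbI₂ here. The common ion gives [I⁻] ≈ 1.8×10⁻² mol L⁻¹, and [Pb²⁺] = s.
Ksp = [Pb²⁺][I⁻]^2 = s(1.8×10⁻²)^2
s = 1.9×10⁻⁸ / (1.8×10⁻²)^2 = 5.9×10⁻⁵
s = 5.9×10⁻⁵ mol L⁻¹

5.9×10⁻⁵ M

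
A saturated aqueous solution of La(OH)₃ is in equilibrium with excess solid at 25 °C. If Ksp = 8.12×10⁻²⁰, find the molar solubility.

La(OH)₃(s) ⇌ La³⁺(aq) + 3 OH⁻(aq)
If s mol/L of La(OH)₃ dissolves, [La³⁺] = s and [OH⁻] = 3s.
Ksp = [La³⁺][OH⁻]^3 = s · (3s)^3 = 27s^4
27s^4 = 8.12×10⁻²⁰  ⇒  s^4 = 3.01×10⁻²¹
s = 7.41×10⁻⁶ mol L⁻¹

7.41×10⁻⁶ M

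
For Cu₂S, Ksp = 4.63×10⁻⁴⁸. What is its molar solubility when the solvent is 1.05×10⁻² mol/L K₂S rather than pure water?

1.05×10⁻²³ M

Cu₂S(s) ⇌ 2 Cu⁺(aq) + S²⁻(aq)
With S²⁻ already at 1.05×10⁻² mol/L and s small, take [S²⁻] ≈ 1.05×10⁻² mol/L and [Cu⁺] = 2s.
Ksp = [Cu⁺]^2[S²⁻] = (2s)^2(1.05×10⁻²)
(2s)^2 = 4.63×10⁻⁴⁸ / (1.05×10⁻²) = 4.41×10⁻⁴⁶
s = 1.05×10⁻²³ mol/L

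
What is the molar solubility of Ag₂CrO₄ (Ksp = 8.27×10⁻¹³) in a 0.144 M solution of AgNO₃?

Ag₂CrO₄(s) ⇌ 2 Ag⁺(aq) + CrO₄²⁻(aq)
With Ag⁺ already at 0.144 M and s small, take [Ag⁺] ≈ 0.144 M and [CrO₄²⁻] = s.
Ksp = [Ag⁺]^2[CrO₄²⁻] = (0.144)^2s
s = 8.27×10⁻¹³ / (0.144)^2 = 3.99×10⁻¹¹
s = 3.99×10⁻¹¹ M

3.99×10⁻¹¹ M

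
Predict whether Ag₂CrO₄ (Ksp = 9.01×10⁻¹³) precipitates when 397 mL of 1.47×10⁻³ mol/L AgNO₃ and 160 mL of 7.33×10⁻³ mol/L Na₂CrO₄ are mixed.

Total volume after mixing = 397 + 160 = 557 mL.
[Ag⁺] = (1.47×10⁻³)(397)/557 = 1.05×10⁻³ mol/L
[CrO₄²⁻] = (7.33×10⁻³)(160)/557 = 2.11×10⁻³ mol/L
Q = [Ag⁺]^2[CrO₄²⁻] = 2.31×10⁻⁹
Because Q > Ksp (2.31×10⁻⁹ vs 9.01×10⁻¹³), a precipitate of Ag₂CrO₄ forms.

Yes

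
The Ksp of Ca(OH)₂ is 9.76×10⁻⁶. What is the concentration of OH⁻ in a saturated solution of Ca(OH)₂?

2.69×10⁻² M

Ca(OH)₂(s) ⇌ Ca²⁺(aq) + 2 OH⁻(aq)
If s mol/L of Ca(OH)₂ dissolves, [Ca²⁺] = s and [OH⁻] = 2s.
Ksp = [Ca²⁺][OH⁻]^2 = s · (2s)^2 = 4s^3 = 9.76×10⁻⁶
s = 1.35×10⁻² mol/L
[OH⁻] = 2s = 2.69×10⁻² mol/L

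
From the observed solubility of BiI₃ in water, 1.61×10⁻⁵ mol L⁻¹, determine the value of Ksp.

Ksp = 1.81×10⁻¹⁸

BiI₃(s) ⇌ Bi³⁺(aq) + 3 I⁻(aq)
Call the molar solubility s, so that [Bi³⁺] = s and [I⁻] = 3s.
Ksp = [Bi³⁺][I⁻]^3 = s · (3s)^3 = 27s^4
Ksp = 27 × (1.61×10⁻⁵)^4 = 1.81×10⁻¹⁸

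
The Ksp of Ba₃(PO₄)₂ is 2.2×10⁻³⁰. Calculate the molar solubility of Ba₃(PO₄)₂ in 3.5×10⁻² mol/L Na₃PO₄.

4.1×10⁻¹⁰ M

Ba₃(PO₄)₂(s) ⇌ 3 Ba²⁺(aq) + 2 PO₄³⁻(aq)
With PO₄³⁻ already at 3.5×10⁻² mol/L and s small, take [PO₄³⁻] ≈ 3.5×10⁻² mol/L and [Ba²⁺] = 3s.
Ksp = [Ba²⁺]^3[PO₄³⁻]^2 = (3s)^3(3.5×10⁻²)^2
(3s)^3 = 2.2×10⁻³⁰ / (3.5×10⁻²)^2 = 1.8×10⁻²⁷
s = 4.1×10⁻¹⁰ mol/L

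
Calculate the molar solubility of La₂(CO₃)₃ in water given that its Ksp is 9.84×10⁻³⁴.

La₂(CO₃)₃(s) ⇌ 2 La³⁺(aq) + 3 CO₃²⁻(aq)
With molar solubility s: [La³⁺] = 2s, [CO₃²⁻] = 3s.
Ksp = [La³⁺]^2[CO₃²⁻]^3 = (2s)^2 · (3s)^3 = 108s^5
108s^5 = 9.84×10⁻³⁴  ⇒  s^5 = 9.11×10⁻³⁶
s = 9.82×10⁻⁸ mol/L

9.82×10⁻⁸ M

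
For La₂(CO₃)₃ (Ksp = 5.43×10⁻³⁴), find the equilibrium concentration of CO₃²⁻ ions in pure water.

La₂(CO₃)₃(s) ⇌ 2 La³⁺(aq) + 3 CO₃²⁻(aq)
For each mole of La₂(CO₃)₃ that dissolves per liter, [La³⁺] = 2s and [CO₃²⁻] = 3s; let s denote this solubility.
Ksp = [La³⁺]^2[CO₃²⁻]^3 = (2s)^2 · (3s)^3 = 108s^5 = 5.43×10⁻³⁴
s = 8.72×10⁻⁸ mol L⁻¹
[CO₃²⁻] = 3s = 2.61×10⁻⁷ mol L⁻¹

2.61×10⁻⁷ M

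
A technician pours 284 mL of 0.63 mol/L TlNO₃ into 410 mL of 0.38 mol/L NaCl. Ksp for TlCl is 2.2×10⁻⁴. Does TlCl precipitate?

The combined volume is 694 mL.
[Tl⁺] = (0.63)(284)/694 = 0.26 mol/L
[Cl⁻] = (0.38)(410)/694 = 0.22 mol/L
Q = [Tl⁺][Cl⁻] = 5.8×10⁻²
Q = 5.8×10⁻² > Ksp = 2.2×10⁻⁴, so the solution is supersaturated and TlCl precipitates.

Yes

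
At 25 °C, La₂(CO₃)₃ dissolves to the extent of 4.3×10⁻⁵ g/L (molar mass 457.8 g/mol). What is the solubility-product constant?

Ksp = 7.9×10⁻³⁴

s = (4.3×10⁻⁵ g L⁻¹)/(457.8 g mol⁻¹) = 9.393×10⁻⁸ M
La₂(CO₃)₃(s) ⇌ 2 La³⁺(aq) + 3 CO₃²⁻(aq)
Call the molar solubility s, so that [La³⁺] = 2s and [CO₃²⁻] = 3s.
Ksp = [La³⁺]^2[CO₃²⁻]^3 = (2s)^2 · (3s)^3 = 108s^5
Ksp = 108 × (9.393×10⁻⁸)^5 = 7.9×10⁻³⁴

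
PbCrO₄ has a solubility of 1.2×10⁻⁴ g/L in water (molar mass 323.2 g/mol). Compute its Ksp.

Convert to molarity: s = 1.2×10⁻⁴ / 323.2 = 3.713×10⁻⁷ mol/L
PbCrO₄(s) ⇌ Pb²⁺(aq) + CrO₄²⁻(aq)
If s mol/L of PbCrO₄ dissolves, [Pb²⁺] = s and [CrO₄²⁻] = s.
Ksp = [Pb²⁺][CrO₄²⁻] = s · s = s^2
Ksp = (3.713×10⁻⁷)^2 = 1.4×10⁻¹³

Ksp = 1.4×10⁻¹³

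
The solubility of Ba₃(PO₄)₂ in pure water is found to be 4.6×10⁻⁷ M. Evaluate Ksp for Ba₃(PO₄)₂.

Ksp = 2.2×10⁻³⁰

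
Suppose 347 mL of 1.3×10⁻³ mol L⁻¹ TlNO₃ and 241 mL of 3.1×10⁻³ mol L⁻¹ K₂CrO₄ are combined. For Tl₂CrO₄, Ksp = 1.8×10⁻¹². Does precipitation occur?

Yes

Total volume after mixing = 347 + 241 = 588 mL.
[Tl⁺] = (1.3×10⁻³)(347)/588 = 7.7×10⁻⁴ mol L⁻¹
[CrO₄²⁻] = (3.1×10⁻³)(241)/588 = 1.3×10⁻³ mol L⁻¹
Q = [Tl⁺]^2[CrO₄²⁻] = 7.5×10⁻¹⁰
Because Q > Ksp (7.5×10⁻¹⁰ vs 1.8×10⁻¹²), a precipitate of Tl₂CrO₄ forms.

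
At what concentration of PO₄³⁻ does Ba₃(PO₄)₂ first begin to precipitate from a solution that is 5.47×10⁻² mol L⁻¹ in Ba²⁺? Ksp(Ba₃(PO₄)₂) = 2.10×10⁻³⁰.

The threshold for precipitation is Q = Ksp.
Ba₃(PO₄)₂(s) ⇌ 3 Ba²⁺(aq) + 2 PO₄³⁻(aq)
Ksp = [Ba²⁺]^3[PO₄³⁻]^2 = [PO₄³⁻]^2(5.47×10⁻²)^3
[PO₄³⁻]^2 = 2.10×10⁻³⁰ / (5.47×10⁻²)^3 = 1.28×10⁻²⁶
[PO₄³⁻] = 1.13×10⁻¹³ mol L⁻¹

1.13×10⁻¹³ M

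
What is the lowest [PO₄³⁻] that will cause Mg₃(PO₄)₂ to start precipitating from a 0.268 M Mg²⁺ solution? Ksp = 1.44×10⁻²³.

2.74×10⁻¹¹ M

Precipitation begins when Q = Ksp.
Mg₃(PO₄)₂(s) ⇌ 3 Mg²⁺(aq) + 2 PO₄³⁻(aq)
Ksp = [Mg²⁺]^3[PO₄³⁻]^2 = [PO₄³⁻]^2(0.268)^3
[PO₄³⁻]^2 = 1.44×10⁻²³ / (0.268)^3 = 7.48×10⁻²²
[PO₄³⁻] = 2.74×10⁻¹¹ M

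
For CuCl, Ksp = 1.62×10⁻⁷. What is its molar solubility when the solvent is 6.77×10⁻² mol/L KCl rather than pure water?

2.39×10⁻⁶ M

CuCl(s) ⇌ Cu⁺(aq) + Cl⁻(aq)
Cl⁻ is already present at 6.77×10⁻² mol/L. If s mol/L of CuCl dissolves, [Cu⁺] = s while [Cl⁻] ≈ 6.77×10⁻² mol/L.
Ksp = [Cu⁺][Cl⁻] = s(6.77×10⁻²)
s = 1.62×10⁻⁷ / (6.77×10⁻²) = 2.39×10⁻⁶
s = 2.39×10⁻⁶ mol/L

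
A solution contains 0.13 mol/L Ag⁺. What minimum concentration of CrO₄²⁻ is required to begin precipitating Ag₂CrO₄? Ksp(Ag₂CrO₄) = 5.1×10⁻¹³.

Precipitation begins when Q = Ksp.
Ag₂CrO₄(s) ⇌ 2 Ag⁺(aq) + CrO₄²⁻(aq)
Ksp = [Ag⁺]^2[CrO₄²⁻] = [CrO₄²⁻](0.13)^2
[CrO₄²⁻] = 5.1×10⁻¹³ / (0.13)^2 = 3.0×10⁻¹¹
[CrO₄²⁻] = 3.0×10⁻¹¹ mol/L

3.0×10⁻¹¹ M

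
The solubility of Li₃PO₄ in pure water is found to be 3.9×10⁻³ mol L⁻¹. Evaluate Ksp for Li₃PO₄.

Ksp = 6.2×10⁻⁹

Li₃PO₄(s) ⇌ 3 Li⁺(aq) + PO₄³⁻(aq)
If s mol/L of Li₃PO₄ dissolves, [Li⁺] = 3s and [PO₄³⁻] = s.
Ksp = [Li⁺]^3[PO₄³⁻] = (3s)^3 · s = 27s^4
Ksp = 27 × (3.9×10⁻³)^4 = 6.2×10⁻⁹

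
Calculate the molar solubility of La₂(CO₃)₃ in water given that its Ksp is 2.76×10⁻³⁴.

7.61×10⁻⁸ M

La₂(CO₃)₃(s) ⇌ 2 La³⁺(aq) + 3 CO₃²⁻(aq)
Call the molar solubility s, so that [La³⁺] = 2s and [CO₃²⁻] = 3s.
Ksp = [La³⁺]^2[CO₃²⁻]^3 = (2s)^2 · (3s)^3 = 108s^5
108s^5 = 2.76×10⁻³⁴  ⇒  s^5 = 2.56×10⁻³⁶
s = 7.61×10⁻⁸ M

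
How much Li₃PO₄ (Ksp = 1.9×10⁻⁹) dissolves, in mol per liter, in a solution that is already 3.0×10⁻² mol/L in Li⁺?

7.0×10⁻⁵ M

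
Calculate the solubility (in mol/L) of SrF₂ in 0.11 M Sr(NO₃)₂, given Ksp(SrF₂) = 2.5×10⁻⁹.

7.5×10⁻⁵ M

SrF₂(s) ⇌ Sr²⁺(aq) + 2 F⁻(aq)
Let s be the solubility of SrF₂ here. The common ion gives [Sr²⁺] ≈ 0.11 M, and [F⁻] = 2s.
Ksp = [Sr²⁺][F⁻]^2 = (0.11)(2s)^2
(2s)^2 = 2.5×10⁻⁹ / (0.11) = 2.3×10⁻⁸
s = 7.5×10⁻⁵ M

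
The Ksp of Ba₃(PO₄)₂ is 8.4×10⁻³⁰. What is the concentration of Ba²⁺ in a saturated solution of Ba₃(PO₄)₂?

Ba₃(PO₄)₂(s) ⇌ 3 Ba²⁺(aq) + 2 PO₄³⁻(aq)
For each mole of Ba₃(PO₄)₂ that dissolves per liter, [Ba²⁺] = 3s and [PO₄³⁻] = 2s; let s denote this solubility.
Ksp = [Ba²⁺]^3[PO₄³⁻]^2 = (3s)^3 · (2s)^2 = 108s^5 = 8.4×10⁻³⁰
s = 6.0×10⁻⁷ mol L⁻¹
[Ba²⁺] = 3s = 1.8×10⁻⁶ mol L⁻¹

1.8×10⁻⁶ M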